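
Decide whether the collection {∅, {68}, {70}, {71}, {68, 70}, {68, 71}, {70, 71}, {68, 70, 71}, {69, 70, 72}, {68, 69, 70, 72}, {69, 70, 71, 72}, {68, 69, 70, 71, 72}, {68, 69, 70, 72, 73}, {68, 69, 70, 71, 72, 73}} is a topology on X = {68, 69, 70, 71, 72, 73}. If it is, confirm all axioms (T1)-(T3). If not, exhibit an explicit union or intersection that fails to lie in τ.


τ IS a topology on X.

Axiom (T1): ∅ ∈ τ? Yes; X ∈ τ? Yes.
Axiom (T2/T3): check pairwise unions and intersections of members of τ.
All pairwise intersections and unions checked — each lies in τ. Therefore τ satisfies (T1), (T2), (T3): it IS a topology on X.


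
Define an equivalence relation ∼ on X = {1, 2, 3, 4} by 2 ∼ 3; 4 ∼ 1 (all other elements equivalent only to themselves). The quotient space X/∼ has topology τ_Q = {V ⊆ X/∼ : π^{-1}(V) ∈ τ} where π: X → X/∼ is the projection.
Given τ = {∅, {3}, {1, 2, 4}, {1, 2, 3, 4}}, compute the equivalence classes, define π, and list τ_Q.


X/∼ = {[1=4], [2=3]}; |τ_Q| = 2.

Equivalence classes: [1=4], [2=3].
Quotient map π: X → X/∼ sends 1 ↦ [1=4], 2 ↦ [2=3], 3 ↦ [2=3], 4 ↦ [1=4].
For each subset V ⊆ X/∼, compute π^{-1}(V) ⊆ X and check whether π^{-1}(V) ∈ τ. V is open in τ_Q iff π^{-1}(V) ∈ τ.
  V = {}: π^{-1}(V) = ∅ ∈ τ ✓.
  V = {[1=4]}: π^{-1}(V) = {1, 4} ∉ τ ✗.
  V = {[2=3]}: π^{-1}(V) = {2, 3} ∉ τ ✗.
  V = {[1=4], [2=3]}: π^{-1}(V) = {1, 2, 3, 4} ∈ τ ✓.
Open sets in the quotient: τ_Q = {{}, {[1=4], [2=3]}} (2 elements).


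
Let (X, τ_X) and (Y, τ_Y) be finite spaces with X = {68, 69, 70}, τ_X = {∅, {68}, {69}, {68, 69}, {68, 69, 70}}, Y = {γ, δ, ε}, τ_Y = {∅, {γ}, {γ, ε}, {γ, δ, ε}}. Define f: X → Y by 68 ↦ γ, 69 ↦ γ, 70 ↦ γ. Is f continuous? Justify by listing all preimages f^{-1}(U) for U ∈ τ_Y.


f IS continuous.

Compute f^{-1}(U) for each U ∈ τ_Y:
  U = ∅: f^{-1}(U) = ∅ ∈ τ_X ✓.
  U = {γ}: f^{-1}(U) = {68, 69, 70} ∈ τ_X ✓.
  U = {γ, ε}: f^{-1}(U) = {68, 69, 70} ∈ τ_X ✓.
  U = {γ, δ, ε}: f^{-1}(U) = {68, 69, 70} ∈ τ_X ✓.
Every preimage lies in τ_X, so f IS continuous.


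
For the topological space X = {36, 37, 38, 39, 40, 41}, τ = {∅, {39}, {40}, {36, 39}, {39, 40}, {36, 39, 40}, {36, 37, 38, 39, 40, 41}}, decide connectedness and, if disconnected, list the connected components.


(X, τ) is connected.

Find clopen sets (U ∈ τ with X ∖ U ∈ τ):
  U = ∅, X ∖ U = {36, 37, 38, 39, 40, 41} — both open, so U is clopen.
  U = {36, 37, 38, 39, 40, 41}, X ∖ U = ∅ — both open, so U is clopen.
Only trivial clopens (∅ and X) exist, so (X, τ) is connected.
Compute connected components by grouping points that agree on all clopens:
  component: {36, 37, 38, 39, 40, 41}


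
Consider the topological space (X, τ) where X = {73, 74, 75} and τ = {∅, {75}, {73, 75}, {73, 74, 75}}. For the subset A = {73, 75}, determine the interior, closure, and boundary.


int(A) = {73, 75}, cl(A) = {73, 74, 75}, ∂A = {74}.

Closed sets in (X, τ) are complements of opens:
  closed(X, τ) = {∅, {74}, {73, 74}, {73, 74, 75}}.
int(A) = ⋃ {U ∈ τ : U ⊆ A}. Opens contained in A: ∅, {75}, {73, 75}.
Taking the union of these: int(A) = {73, 75}.
cl(A) = ⋂ {C closed : A ⊆ C}. Closed sets containing A: {73, 74, 75}.
Intersecting these: cl(A) = {73, 74, 75}.
∂A = cl(A) ∖ int(A) = {73, 74, 75} ∖ {73, 75} = {74}.


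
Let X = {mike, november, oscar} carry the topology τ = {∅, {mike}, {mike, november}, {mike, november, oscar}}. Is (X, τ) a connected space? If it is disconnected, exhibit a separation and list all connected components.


(X, τ) is connected.

Find clopen sets (U ∈ τ with X ∖ U ∈ τ):
  U = ∅, X ∖ U = {mike, november, oscar} — both open, so U is clopen.
  U = {mike, november, oscar}, X ∖ U = ∅ — both open, so U is clopen.
Only trivial clopens (∅ and X) exist, so (X, τ) is connected.
Compute connected components by grouping points that agree on all clopens:
  component: {mike, november, oscar}


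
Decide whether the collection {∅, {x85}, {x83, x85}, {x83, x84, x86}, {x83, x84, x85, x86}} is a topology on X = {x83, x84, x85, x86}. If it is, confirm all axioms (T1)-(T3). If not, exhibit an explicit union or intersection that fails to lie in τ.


τ is NOT a topology on X.

Axiom (T1): ∅ ∈ τ? Yes; X ∈ τ? Yes.
Axiom (T2/T3): check pairwise unions and intersections of members of τ.
Counterexample for (T3): {x83, x85} ∩ {x83, x84, x86} = {x83} ∉ τ. Therefore τ is NOT a topology.


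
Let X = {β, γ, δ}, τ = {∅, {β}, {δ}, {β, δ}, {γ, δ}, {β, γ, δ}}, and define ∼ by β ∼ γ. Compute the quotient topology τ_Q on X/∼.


X/∼ = {[β=γ], [δ]}; |τ_Q| = 3.

Equivalence classes: [β=γ], [δ].
Quotient map π: X → X/∼ sends β ↦ [β=γ], γ ↦ [β=γ], δ ↦ [δ].
For each subset V ⊆ X/∼, compute π^{-1}(V) ⊆ X and check whether π^{-1}(V) ∈ τ. V is open in τ_Q iff π^{-1}(V) ∈ τ.
  V = {}: π^{-1}(V) = ∅ ∈ τ ✓.
  V = {[β=γ]}: π^{-1}(V) = {β, γ} ∉ τ ✗.
  V = {[δ]}: π^{-1}(V) = {δ} ∈ τ ✓.
  V = {[β=γ], [δ]}: π^{-1}(V) = {β, γ, δ} ∈ τ ✓.
Open sets in the quotient: τ_Q = {{}, {[δ]}, {[β=γ], [δ]}} (3 elements).


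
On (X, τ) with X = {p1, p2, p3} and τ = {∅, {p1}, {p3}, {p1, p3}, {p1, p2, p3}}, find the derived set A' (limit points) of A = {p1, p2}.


A' = {p2}

For each x ∈ X, list the open sets U ∈ τ with x ∈ U, then check whether U ∩ (A ∖ {x}) ≠ ∅ for every such U.
  x = p1: open {p1} ∋ x has {p1} ∩ (A ∖ {p1}) = ∅, so x is NOT a limit point.
  x = p2: opens ∋ x are {p1, p2, p3}; each meets A ∖ {p2}, so x IS a limit point.
  x = p3: open {p3} ∋ x has {p3} ∩ (A ∖ {p3}) = ∅, so x is NOT a limit point.
Collecting: A' = {p2}.


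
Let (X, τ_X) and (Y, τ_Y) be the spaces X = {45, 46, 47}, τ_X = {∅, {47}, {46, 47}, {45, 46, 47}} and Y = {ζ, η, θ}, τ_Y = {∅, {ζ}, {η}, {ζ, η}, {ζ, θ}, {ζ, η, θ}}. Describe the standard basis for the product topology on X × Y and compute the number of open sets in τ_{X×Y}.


Basis B = {∅ × ∅, {47} × {ζ}, {47} × {η}, {46, 47} × {ζ}, {46, 47} × {η}, {47} × {ζ, η}, {47} × {ζ, θ}, {45, 46, 47} × {ζ}, {45, 46, 47} × {η}, {47} × {ζ, η, θ}, {46, 47} × {ζ, η}, {46, 47} × {ζ, θ}, {45, 46, 47} × {ζ, η}, {45, 46, 47} × {ζ, θ}, {46, 47} × {ζ, η, θ}, {45, 46, 47} × {ζ, η, θ}}; |τ_{X×Y}| = 40.

Enumerate products U × V with U ∈ τ_X, V ∈ τ_Y (deduplicated):
  ∅ × ∅ = {} (∅)
  {47} × {ζ} = {(47,ζ)}
  {47} × {η} = {(47,η)}
  {46, 47} × {ζ} = {(46,ζ), (47,ζ)}
  {46, 47} × {η} = {(46,η), (47,η)}
  {47} × {ζ, η} = {(47,ζ), (47,η)}
  {47} × {ζ, θ} = {(47,ζ), (47,θ)}
  {45, 46, 47} × {ζ} = {(45,ζ), (46,ζ), (47,ζ)}
  {45, 46, 47} × {η} = {(45,η), (46,η), (47,η)}
  {47} × {ζ, η, θ} = {(47,ζ), (47,η), (47,θ)}
  {46, 47} × {ζ, η} = {(46,ζ), (46,η), (47,ζ), (47,η)}
  {46, 47} × {ζ, θ} = {(46,ζ), (46,θ), (47,ζ), (47,θ)}
  {45, 46, 47} × {ζ, η} = {(45,ζ), (45,η), (46,ζ), (46,η), (47,ζ), (47,η)}
  {45, 46, 47} × {ζ, θ} = {(45,ζ), (45,θ), (46,ζ), (46,θ), (47,ζ), (47,θ)}
  {46, 47} × {ζ, η, θ} = {(46,ζ), (46,η), (46,θ), (47,ζ), (47,η), (47,θ)}
  {45, 46, 47} × {ζ, η, θ} = {(45,ζ), (45,η), (45,θ), (46,ζ), (46,η), (46,θ), (47,ζ), (47,η), (47,θ)}
These 16 distinct sets form the basis B.
Close under arbitrary unions to get τ_{X×Y}; counting gives |τ_{X×Y}| = 40.


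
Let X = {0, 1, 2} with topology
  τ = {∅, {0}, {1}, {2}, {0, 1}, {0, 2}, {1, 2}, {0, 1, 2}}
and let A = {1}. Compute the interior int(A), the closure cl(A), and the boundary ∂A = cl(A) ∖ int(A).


int(A) = {1}, cl(A) = {1}, ∂A = ∅.

Closed sets in (X, τ) are complements of opens:
  closed(X, τ) = {∅, {0}, {1}, {2}, {0, 1}, {0, 2}, {1, 2}, {0, 1, 2}}.
int(A) = ⋃ {U ∈ τ : U ⊆ A}. Opens contained in A: ∅, {1}.
Taking the union of these: int(A) = {1}.
cl(A) = ⋂ {C closed : A ⊆ C}. Closed sets containing A: {1}, {0, 1}, {1, 2}, {0, 1, 2}.
Intersecting these: cl(A) = {1}.
∂A = cl(A) ∖ int(A) = {1} ∖ {1} = ∅.


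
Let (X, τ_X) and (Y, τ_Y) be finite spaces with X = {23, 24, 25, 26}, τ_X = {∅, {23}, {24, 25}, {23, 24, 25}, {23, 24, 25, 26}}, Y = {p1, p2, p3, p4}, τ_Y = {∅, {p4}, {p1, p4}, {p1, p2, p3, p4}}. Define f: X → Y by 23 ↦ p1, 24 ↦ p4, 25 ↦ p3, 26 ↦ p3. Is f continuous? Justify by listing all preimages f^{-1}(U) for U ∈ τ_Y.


f is NOT continuous.

Compute f^{-1}(U) for each U ∈ τ_Y:
  U = ∅: f^{-1}(U) = ∅ ∈ τ_X ✓.
  U = {p4}: f^{-1}(U) = {24} ∉ τ_X ✗.
  U = {p1, p4}: f^{-1}(U) = {23, 24} ∉ τ_X ✗.
  U = {p1, p2, p3, p4}: f^{-1}(U) = {23, 24, 25, 26} ∈ τ_X ✓.
Found U = {p4} with f^{-1}(U) = {24} not in τ_X. Therefore f is NOT continuous.


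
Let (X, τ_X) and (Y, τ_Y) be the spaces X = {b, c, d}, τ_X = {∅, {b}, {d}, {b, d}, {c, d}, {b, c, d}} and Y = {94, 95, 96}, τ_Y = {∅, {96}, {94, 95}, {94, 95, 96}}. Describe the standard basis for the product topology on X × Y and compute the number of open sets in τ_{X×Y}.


Basis B = {∅ × ∅, {b} × {96}, {d} × {96}, {b} × {94, 95}, {b, d} × {96}, {c, d} × {96}, {d} × {94, 95}, {b} × {94, 95, 96}, {b, c, d} × {96}, {d} × {94, 95, 96}, {b, d} × {94, 95}, {c, d} × {94, 95}, {b, d} × {94, 95, 96}, {b, c, d} × {94, 95}, {c, d} × {94, 95, 96}, {b, c, d} × {94, 95, 96}}; |τ_{X×Y}| = 36.

Enumerate products U × V with U ∈ τ_X, V ∈ τ_Y (deduplicated):
  ∅ × ∅ = {} (∅)
  {b} × {96} = {(b,96)}
  {d} × {96} = {(d,96)}
  {b} × {94, 95} = {(b,94), (b,95)}
  {b, d} × {96} = {(b,96), (d,96)}
  {c, d} × {96} = {(c,96), (d,96)}
  {d} × {94, 95} = {(d,94), (d,95)}
  {b} × {94, 95, 96} = {(b,94), (b,95), (b,96)}
  {b, c, d} × {96} = {(b,96), (c,96), (d,96)}
  {d} × {94, 95, 96} = {(d,94), (d,95), (d,96)}
  {b, d} × {94, 95} = {(b,94), (b,95), (d,94), (d,95)}
  {c, d} × {94, 95} = {(c,94), (c,95), (d,94), (d,95)}
  {b, d} × {94, 95, 96} = {(b,94), (b,95), (b,96), (d,94), (d,95), (d,96)}
  {b, c, d} × {94, 95} = {(b,94), (b,95), (c,94), (c,95), (d,94), (d,95)}
  {c, d} × {94, 95, 96} = {(c,94), (c,95), (c,96), (d,94), (d,95), (d,96)}
  {b, c, d} × {94, 95, 96} = {(b,94), (b,95), (b,96), (c,94), (c,95), (c,96), (d,94), (d,95), (d,96)}
These 16 distinct sets form the basis B.
Close under arbitrary unions to get τ_{X×Y}; counting gives |τ_{X×Y}| = 36.


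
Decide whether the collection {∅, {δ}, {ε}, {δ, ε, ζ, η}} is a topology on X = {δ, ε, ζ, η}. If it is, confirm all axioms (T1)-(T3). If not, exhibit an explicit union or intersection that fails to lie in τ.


τ is NOT a topology on X.

Axiom (T1): ∅ ∈ τ? Yes; X ∈ τ? Yes.
Axiom (T2/T3): check pairwise unions and intersections of members of τ.
Counterexample for (T2): {δ} ∪ {ε} = {δ, ε} ∉ τ. Therefore τ is NOT a topology.


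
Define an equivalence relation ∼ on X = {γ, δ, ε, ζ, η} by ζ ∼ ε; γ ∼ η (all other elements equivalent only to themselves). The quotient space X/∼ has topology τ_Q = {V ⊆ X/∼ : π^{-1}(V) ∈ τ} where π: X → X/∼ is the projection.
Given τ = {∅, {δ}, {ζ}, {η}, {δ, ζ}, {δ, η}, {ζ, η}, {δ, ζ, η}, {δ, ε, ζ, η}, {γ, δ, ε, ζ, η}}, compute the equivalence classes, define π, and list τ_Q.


X/∼ = {[γ=η], [δ], [ε=ζ]}; |τ_Q| = 3.

Equivalence classes: [γ=η], [δ], [ε=ζ].
Quotient map π: X → X/∼ sends γ ↦ [γ=η], δ ↦ [δ], ε ↦ [ε=ζ], ζ ↦ [ε=ζ], η ↦ [γ=η].
For each subset V ⊆ X/∼, compute π^{-1}(V) ⊆ X and check whether π^{-1}(V) ∈ τ. V is open in τ_Q iff π^{-1}(V) ∈ τ.
  V = {}: π^{-1}(V) = ∅ ∈ τ ✓.
  V = {[γ=η]}: π^{-1}(V) = {γ, η} ∉ τ ✗.
  V = {[δ]}: π^{-1}(V) = {δ} ∈ τ ✓.
  V = {[γ=η], [δ]}: π^{-1}(V) = {γ, δ, η} ∉ τ ✗.
  V = {[ε=ζ]}: π^{-1}(V) = {ε, ζ} ∉ τ ✗.
  V = {[γ=η], [ε=ζ]}: π^{-1}(V) = {γ, ε, ζ, η} ∉ τ ✗.
  V = {[δ], [ε=ζ]}: π^{-1}(V) = {δ, ε, ζ} ∉ τ ✗.
  V = {[γ=η], [δ], [ε=ζ]}: π^{-1}(V) = {γ, δ, ε, ζ, η} ∈ τ ✓.
Open sets in the quotient: τ_Q = {{}, {[δ]}, {[γ=η], [δ], [ε=ζ]}} (3 elements).


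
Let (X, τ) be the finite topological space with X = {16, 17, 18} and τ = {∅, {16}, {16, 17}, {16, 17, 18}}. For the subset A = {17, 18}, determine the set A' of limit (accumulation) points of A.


A' = {18}

For each x ∈ X, list the open sets U ∈ τ with x ∈ U, then check whether U ∩ (A ∖ {x}) ≠ ∅ for every such U.
  x = 16: open {16} ∋ x has {16} ∩ (A ∖ {16}) = ∅, so x is NOT a limit point.
  x = 17: open {16, 17} ∋ x has {16, 17} ∩ (A ∖ {17}) = ∅, so x is NOT a limit point.
  x = 18: opens ∋ x are {16, 17, 18}; each meets A ∖ {18}, so x IS a limit point.
Collecting: A' = {18}.


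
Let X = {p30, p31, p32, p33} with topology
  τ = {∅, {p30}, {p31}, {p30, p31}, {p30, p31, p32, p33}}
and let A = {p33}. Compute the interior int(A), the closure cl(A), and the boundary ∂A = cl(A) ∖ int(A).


int(A) = ∅, cl(A) = {p32, p33}, ∂A = {p32, p33}.

Closed sets in (X, τ) are complements of opens:
  closed(X, τ) = {∅, {p32, p33}, {p30, p32, p33}, {p31, p32, p33}, {p30, p31, p32, p33}}.
int(A) = ⋃ {U ∈ τ : U ⊆ A}. Opens contained in A: ∅.
Taking the union of these: int(A) = ∅.
cl(A) = ⋂ {C closed : A ⊆ C}. Closed sets containing A: {p32, p33}, {p30, p32, p33}, {p31, p32, p33}, {p30, p31, p32, p33}.
Intersecting these: cl(A) = {p32, p33}.
∂A = cl(A) ∖ int(A) = {p32, p33} ∖ ∅ = {p32, p33}.


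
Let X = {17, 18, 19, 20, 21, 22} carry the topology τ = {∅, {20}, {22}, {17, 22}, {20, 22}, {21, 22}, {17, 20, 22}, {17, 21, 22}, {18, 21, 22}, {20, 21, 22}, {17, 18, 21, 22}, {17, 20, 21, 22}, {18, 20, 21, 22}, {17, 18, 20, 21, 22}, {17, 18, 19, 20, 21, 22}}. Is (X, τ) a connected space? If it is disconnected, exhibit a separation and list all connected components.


(X, τ) is connected.

Find clopen sets (U ∈ τ with X ∖ U ∈ τ):
  U = ∅, X ∖ U = {17, 18, 19, 20, 21, 22} — both open, so U is clopen.
  U = {17, 18, 19, 20, 21, 22}, X ∖ U = ∅ — both open, so U is clopen.
Only trivial clopens (∅ and X) exist, so (X, τ) is connected.
Compute connected components by grouping points that agree on all clopens:
  component: {17, 18, 19, 20, 21, 22}


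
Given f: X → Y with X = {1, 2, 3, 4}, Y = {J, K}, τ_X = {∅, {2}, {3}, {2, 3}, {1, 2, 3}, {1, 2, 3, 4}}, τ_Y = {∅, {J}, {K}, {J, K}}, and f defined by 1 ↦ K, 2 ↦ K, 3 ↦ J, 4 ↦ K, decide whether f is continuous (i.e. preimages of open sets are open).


f is NOT continuous.

Compute f^{-1}(U) for each U ∈ τ_Y:
  U = ∅: f^{-1}(U) = ∅ ∈ τ_X ✓.
  U = {J}: f^{-1}(U) = {3} ∈ τ_X ✓.
  U = {K}: f^{-1}(U) = {1, 2, 4} ∉ τ_X ✗.
  U = {J, K}: f^{-1}(U) = {1, 2, 3, 4} ∈ τ_X ✓.
Found U = {K} with f^{-1}(U) = {1, 2, 4} not in τ_X. Therefore f is NOT continuous.


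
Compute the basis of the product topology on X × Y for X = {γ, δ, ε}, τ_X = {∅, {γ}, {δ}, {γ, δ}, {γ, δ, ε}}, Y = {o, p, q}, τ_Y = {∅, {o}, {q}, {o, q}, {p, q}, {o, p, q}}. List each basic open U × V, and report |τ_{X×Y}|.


Basis B = {∅ × ∅, {γ} × {o}, {γ} × {q}, {δ} × {o}, {δ} × {q}, {γ} × {o, q}, {γ, δ} × {o}, {γ} × {p, q}, {γ, δ} × {q}, {δ} × {o, q}, {δ} × {p, q}, {γ} × {o, p, q}, {γ, δ, ε} × {o}, {γ, δ, ε} × {q}, {δ} × {o, p, q}, {γ, δ} × {o, q}, {γ, δ} × {p, q}, {γ, δ} × {o, p, q}, {γ, δ, ε} × {o, q}, {γ, δ, ε} × {p, q}, {γ, δ, ε} × {o, p, q}}; |τ_{X×Y}| = 70.

Enumerate products U × V with U ∈ τ_X, V ∈ τ_Y (deduplicated):
  ∅ × ∅ = {} (∅)
  {γ} × {o} = {(γ,o)}
  {γ} × {q} = {(γ,q)}
  {δ} × {o} = {(δ,o)}
  {δ} × {q} = {(δ,q)}
  {γ} × {o, q} = {(γ,o), (γ,q)}
  {γ, δ} × {o} = {(γ,o), (δ,o)}
  {γ} × {p, q} = {(γ,p), (γ,q)}
  {γ, δ} × {q} = {(γ,q), (δ,q)}
  {δ} × {o, q} = {(δ,o), (δ,q)}
  {δ} × {p, q} = {(δ,p), (δ,q)}
  {γ} × {o, p, q} = {(γ,o), (γ,p), (γ,q)}
  {γ, δ, ε} × {o} = {(γ,o), (δ,o), (ε,o)}
  {γ, δ, ε} × {q} = {(γ,q), (δ,q), (ε,q)}
  {δ} × {o, p, q} = {(δ,o), (δ,p), (δ,q)}
  {γ, δ} × {o, q} = {(γ,o), (γ,q), (δ,o), (δ,q)}
  {γ, δ} × {p, q} = {(γ,p), (γ,q), (δ,p), (δ,q)}
  {γ, δ} × {o, p, q} = {(γ,o), (γ,p), (γ,q), (δ,o), (δ,p), (δ,q)}
  {γ, δ, ε} × {o, q} = {(γ,o), (γ,q), (δ,o), (δ,q), (ε,o), (ε,q)}
  {γ, δ, ε} × {p, q} = {(γ,p), (γ,q), (δ,p), (δ,q), (ε,p), (ε,q)}
  {γ, δ, ε} × {o, p, q} = {(γ,o), (γ,p), (γ,q), (δ,o), (δ,p), (δ,q), (ε,o), (ε,p), (ε,q)}
These 21 distinct sets form the basis B.
Close under arbitrary unions to get τ_{X×Y}; counting gives |τ_{X×Y}| = 70.


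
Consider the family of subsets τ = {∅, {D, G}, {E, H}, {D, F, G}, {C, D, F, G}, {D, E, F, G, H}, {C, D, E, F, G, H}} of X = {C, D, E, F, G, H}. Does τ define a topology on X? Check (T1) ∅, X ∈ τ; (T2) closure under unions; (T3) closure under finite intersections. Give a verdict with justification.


τ is NOT a topology on X.

Axiom (T1): ∅ ∈ τ? Yes; X ∈ τ? Yes.
Axiom (T2/T3): check pairwise unions and intersections of members of τ.
Counterexample for (T2): {D, G} ∪ {E, H} = {D, E, G, H} ∉ τ. Therefore τ is NOT a topology.


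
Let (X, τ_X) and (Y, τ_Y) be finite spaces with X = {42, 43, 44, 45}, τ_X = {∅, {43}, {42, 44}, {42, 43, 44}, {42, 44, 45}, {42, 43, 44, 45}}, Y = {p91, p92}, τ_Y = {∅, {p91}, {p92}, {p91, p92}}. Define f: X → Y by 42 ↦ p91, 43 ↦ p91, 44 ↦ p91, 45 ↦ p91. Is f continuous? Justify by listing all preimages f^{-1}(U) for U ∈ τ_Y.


f IS continuous.

Compute f^{-1}(U) for each U ∈ τ_Y:
  U = ∅: f^{-1}(U) = ∅ ∈ τ_X ✓.
  U = {p91}: f^{-1}(U) = {42, 43, 44, 45} ∈ τ_X ✓.
  U = {p92}: f^{-1}(U) = ∅ ∈ τ_X ✓.
  U = {p91, p92}: f^{-1}(U) = {42, 43, 44, 45} ∈ τ_X ✓.
Every preimage lies in τ_X, so f IS continuous.


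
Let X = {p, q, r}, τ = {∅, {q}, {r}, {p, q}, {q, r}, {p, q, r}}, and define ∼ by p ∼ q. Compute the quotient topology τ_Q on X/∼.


X/∼ = {[p=q], [r]}; |τ_Q| = 4.

Equivalence classes: [p=q], [r].
Quotient map π: X → X/∼ sends p ↦ [p=q], q ↦ [p=q], r ↦ [r].
For each subset V ⊆ X/∼, compute π^{-1}(V) ⊆ X and check whether π^{-1}(V) ∈ τ. V is open in τ_Q iff π^{-1}(V) ∈ τ.
  V = {}: π^{-1}(V) = ∅ ∈ τ ✓.
  V = {[p=q]}: π^{-1}(V) = {p, q} ∈ τ ✓.
  V = {[r]}: π^{-1}(V) = {r} ∈ τ ✓.
  V = {[p=q], [r]}: π^{-1}(V) = {p, q, r} ∈ τ ✓.
Open sets in the quotient: τ_Q = {{}, {[p=q]}, {[r]}, {[p=q], [r]}} (4 elements).


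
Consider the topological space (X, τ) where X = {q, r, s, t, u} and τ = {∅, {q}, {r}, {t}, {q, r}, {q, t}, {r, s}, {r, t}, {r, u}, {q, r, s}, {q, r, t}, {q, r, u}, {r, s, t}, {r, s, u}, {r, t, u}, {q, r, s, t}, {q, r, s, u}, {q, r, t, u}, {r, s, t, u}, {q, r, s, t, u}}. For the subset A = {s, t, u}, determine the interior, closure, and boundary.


int(A) = {t}, cl(A) = {s, t, u}, ∂A = {s, u}.

Closed sets in (X, τ) are complements of opens:
  closed(X, τ) = {∅, {q}, {s}, {t}, {u}, {q, s}, {q, t}, {q, u}, {s, t}, {s, u}, {t, u}, {q, s, t}, {q, s, u}, {q, t, u}, {r, s, u}, {s, t, u}, {q, r, s, u}, {q, s, t, u}, {r, s, t, u}, {q, r, s, t, u}}.
int(A) = ⋃ {U ∈ τ : U ⊆ A}. Opens contained in A: ∅, {t}.
Taking the union of these: int(A) = {t}.
cl(A) = ⋂ {C closed : A ⊆ C}. Closed sets containing A: {s, t, u}, {q, s, t, u}, {r, s, t, u}, {q, r, s, t, u}.
Intersecting these: cl(A) = {s, t, u}.
∂A = cl(A) ∖ int(A) = {s, t, u} ∖ {t} = {s, u}.


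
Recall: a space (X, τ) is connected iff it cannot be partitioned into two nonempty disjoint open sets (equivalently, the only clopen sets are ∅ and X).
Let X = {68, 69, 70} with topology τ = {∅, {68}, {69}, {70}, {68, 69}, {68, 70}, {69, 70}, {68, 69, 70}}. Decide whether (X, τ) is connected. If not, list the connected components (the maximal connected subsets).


(X, τ) is disconnected; components = [{68}, {69}, {70}].

Find clopen sets (U ∈ τ with X ∖ U ∈ τ):
  U = ∅, X ∖ U = {68, 69, 70} — both open, so U is clopen.
  U = {68}, X ∖ U = {69, 70} — both open, so U is clopen.
  U = {69}, X ∖ U = {68, 70} — both open, so U is clopen.
  U = {70}, X ∖ U = {68, 69} — both open, so U is clopen.
  U = {68, 69}, X ∖ U = {70} — both open, so U is clopen.
  U = {68, 70}, X ∖ U = {69} — both open, so U is clopen.
  U = {69, 70}, X ∖ U = {68} — both open, so U is clopen.
  U = {68, 69, 70}, X ∖ U = ∅ — both open, so U is clopen.
Nontrivial clopen(s) exist: e.g. {69, 70}. So (X, τ) is disconnected.
Compute connected components by grouping points that agree on all clopens:
  component: {68}
  component: {69}
  component: {70}


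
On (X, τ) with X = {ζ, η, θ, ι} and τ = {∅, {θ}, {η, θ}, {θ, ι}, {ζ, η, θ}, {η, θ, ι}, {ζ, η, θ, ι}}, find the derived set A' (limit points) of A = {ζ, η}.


A' = {ζ}

For each x ∈ X, list the open sets U ∈ τ with x ∈ U, then check whether U ∩ (A ∖ {x}) ≠ ∅ for every such U.
  x = ζ: opens ∋ x are {ζ, η, θ}, {ζ, η, θ, ι}; each meets A ∖ {ζ}, so x IS a limit point.
  x = η: open {η, θ} ∋ x has {η, θ} ∩ (A ∖ {η}) = ∅, so x is NOT a limit point.
  x = θ: open {θ} ∋ x has {θ} ∩ (A ∖ {θ}) = ∅, so x is NOT a limit point.
  x = ι: open {θ, ι} ∋ x has {θ, ι} ∩ (A ∖ {ι}) = ∅, so x is NOT a limit point.
Collecting: A' = {ζ}.


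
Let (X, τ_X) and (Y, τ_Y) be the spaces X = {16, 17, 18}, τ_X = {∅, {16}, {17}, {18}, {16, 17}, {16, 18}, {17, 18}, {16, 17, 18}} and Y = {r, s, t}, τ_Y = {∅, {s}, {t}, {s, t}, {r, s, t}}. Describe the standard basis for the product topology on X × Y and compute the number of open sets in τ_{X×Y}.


Basis B = {∅ × ∅, {16} × {s}, {16} × {t}, {17} × {s}, {17} × {t}, {18} × {s}, {18} × {t}, {16} × {s, t}, {16, 17} × {s}, {16, 18} × {s}, {16, 17} × {t}, {16, 18} × {t}, {17} × {s, t}, {17, 18} × {s}, {17, 18} × {t}, {18} × {s, t}, {16} × {r, s, t}, {16, 17, 18} × {s}, {16, 17, 18} × {t}, {17} × {r, s, t}, {18} × {r, s, t}, {16, 17} × {s, t}, {16, 18} × {s, t}, {17, 18} × {s, t}, {16, 17} × {r, s, t}, {16, 18} × {r, s, t}, {16, 17, 18} × {s, t}, {17, 18} × {r, s, t}, {16, 17, 18} × {r, s, t}}; |τ_{X×Y}| = 125.

Enumerate products U × V with U ∈ τ_X, V ∈ τ_Y (deduplicated):
  ∅ × ∅ = {} (∅)
  {16} × {s} = {(16,s)}
  {16} × {t} = {(16,t)}
  {17} × {s} = {(17,s)}
  {17} × {t} = {(17,t)}
  {18} × {s} = {(18,s)}
  {18} × {t} = {(18,t)}
  {16} × {s, t} = {(16,s), (16,t)}
  {16, 17} × {s} = {(16,s), (17,s)}
  {16, 18} × {s} = {(16,s), (18,s)}
  {16, 17} × {t} = {(16,t), (17,t)}
  {16, 18} × {t} = {(16,t), (18,t)}
  {17} × {s, t} = {(17,s), (17,t)}
  {17, 18} × {s} = {(17,s), (18,s)}
  {17, 18} × {t} = {(17,t), (18,t)}
  {18} × {s, t} = {(18,s), (18,t)}
  {16} × {r, s, t} = {(16,r), (16,s), (16,t)}
  {16, 17, 18} × {s} = {(16,s), (17,s), (18,s)}
  {16, 17, 18} × {t} = {(16,t), (17,t), (18,t)}
  {17} × {r, s, t} = {(17,r), (17,s), (17,t)}
  {18} × {r, s, t} = {(18,r), (18,s), (18,t)}
  {16, 17} × {s, t} = {(16,s), (16,t), (17,s), (17,t)}
  {16, 18} × {s, t} = {(16,s), (16,t), (18,s), (18,t)}
  {17, 18} × {s, t} = {(17,s), (17,t), (18,s), (18,t)}
  {16, 17} × {r, s, t} = {(16,r), (16,s), (16,t), (17,r), (17,s), (17,t)}
  {16, 18} × {r, s, t} = {(16,r), (16,s), (16,t), (18,r), (18,s), (18,t)}
  {16, 17, 18} × {s, t} = {(16,s), (16,t), (17,s), (17,t), (18,s), (18,t)}
  {17, 18} × {r, s, t} = {(17,r), (17,s), (17,t), (18,r), (18,s), (18,t)}
  {16, 17, 18} × {r, s, t} = {(16,r), (16,s), (16,t), (17,r), (17,s), (17,t), (18,r), (18,s), (18,t)}
These 29 distinct sets form the basis B.
Close under arbitrary unions to get τ_{X×Y}; counting gives |τ_{X×Y}| = 125.


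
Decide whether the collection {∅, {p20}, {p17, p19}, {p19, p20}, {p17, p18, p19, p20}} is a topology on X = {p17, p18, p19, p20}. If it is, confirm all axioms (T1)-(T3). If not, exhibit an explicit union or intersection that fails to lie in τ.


τ is NOT a topology on X.

Axiom (T1): ∅ ∈ τ? Yes; X ∈ τ? Yes.
Axiom (T2/T3): check pairwise unions and intersections of members of τ.
Counterexample for (T2): {p20} ∪ {p17, p19} = {p17, p19, p20} ∉ τ. Therefore τ is NOT a topology.


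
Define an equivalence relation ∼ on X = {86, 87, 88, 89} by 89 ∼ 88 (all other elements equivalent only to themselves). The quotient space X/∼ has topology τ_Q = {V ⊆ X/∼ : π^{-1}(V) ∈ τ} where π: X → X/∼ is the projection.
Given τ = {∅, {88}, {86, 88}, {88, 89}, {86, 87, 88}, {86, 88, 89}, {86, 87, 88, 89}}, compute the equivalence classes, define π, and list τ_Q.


X/∼ = {[86], [87], [88=89]}; |τ_Q| = 4.

Equivalence classes: [86], [87], [88=89].
Quotient map π: X → X/∼ sends 86 ↦ [86], 87 ↦ [87], 88 ↦ [88=89], 89 ↦ [88=89].
For each subset V ⊆ X/∼, compute π^{-1}(V) ⊆ X and check whether π^{-1}(V) ∈ τ. V is open in τ_Q iff π^{-1}(V) ∈ τ.
  V = {}: π^{-1}(V) = ∅ ∈ τ ✓.
  V = {[86]}: π^{-1}(V) = {86} ∉ τ ✗.
  V = {[87]}: π^{-1}(V) = {87} ∉ τ ✗.
  V = {[86], [87]}: π^{-1}(V) = {86, 87} ∉ τ ✗.
  V = {[88=89]}: π^{-1}(V) = {88, 89} ∈ τ ✓.
  V = {[86], [88=89]}: π^{-1}(V) = {86, 88, 89} ∈ τ ✓.
  V = {[87], [88=89]}: π^{-1}(V) = {87, 88, 89} ∉ τ ✗.
  V = {[86], [87], [88=89]}: π^{-1}(V) = {86, 87, 88, 89} ∈ τ ✓.
Open sets in the quotient: τ_Q = {{}, {[88=89]}, {[86], [88=89]}, {[86], [87], [88=89]}} (4 elements).


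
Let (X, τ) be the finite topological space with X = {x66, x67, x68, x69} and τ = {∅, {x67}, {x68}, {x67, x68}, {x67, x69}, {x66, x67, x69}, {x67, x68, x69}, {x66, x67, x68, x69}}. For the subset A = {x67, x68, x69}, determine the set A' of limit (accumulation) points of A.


A' = {x66, x69}

For each x ∈ X, list the open sets U ∈ τ with x ∈ U, then check whether U ∩ (A ∖ {x}) ≠ ∅ for every such U.
  x = x66: opens ∋ x are {x66, x67, x69}, {x66, x67, x68, x69}; each meets A ∖ {x66}, so x IS a limit point.
  x = x67: open {x67} ∋ x has {x67} ∩ (A ∖ {x67}) = ∅, so x is NOT a limit point.
  x = x68: open {x68} ∋ x has {x68} ∩ (A ∖ {x68}) = ∅, so x is NOT a limit point.
  x = x69: opens ∋ x are {x67, x69}, {x66, x67, x69}, {x67, x68, x69}, {x66, x67, x68, x69}; each meets A ∖ {x69}, so x IS a limit point.
Collecting: A' = {x66, x69}.


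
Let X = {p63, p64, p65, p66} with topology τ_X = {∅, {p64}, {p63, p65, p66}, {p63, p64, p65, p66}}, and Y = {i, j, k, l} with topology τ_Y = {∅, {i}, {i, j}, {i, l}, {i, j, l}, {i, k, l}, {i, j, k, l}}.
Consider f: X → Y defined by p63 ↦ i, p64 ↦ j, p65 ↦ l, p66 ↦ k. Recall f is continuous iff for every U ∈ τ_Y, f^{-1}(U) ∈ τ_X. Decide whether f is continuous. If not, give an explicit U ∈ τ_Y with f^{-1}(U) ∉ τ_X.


f is NOT continuous.

Compute f^{-1}(U) for each U ∈ τ_Y:
  U = ∅: f^{-1}(U) = ∅ ∈ τ_X ✓.
  U = {i}: f^{-1}(U) = {p63} ∉ τ_X ✗.
  U = {i, j}: f^{-1}(U) = {p63, p64} ∉ τ_X ✗.
  U = {i, l}: f^{-1}(U) = {p63, p65} ∉ τ_X ✗.
  U = {i, j, l}: f^{-1}(U) = {p63, p64, p65} ∉ τ_X ✗.
  U = {i, k, l}: f^{-1}(U) = {p63, p65, p66} ∈ τ_X ✓.
  U = {i, j, k, l}: f^{-1}(U) = {p63, p64, p65, p66} ∈ τ_X ✓.
Found U = {i} with f^{-1}(U) = {p63} not in τ_X. Therefore f is NOT continuous.


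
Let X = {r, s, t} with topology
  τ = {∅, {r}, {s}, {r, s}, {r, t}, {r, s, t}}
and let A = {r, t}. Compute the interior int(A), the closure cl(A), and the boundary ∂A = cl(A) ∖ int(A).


int(A) = {r, t}, cl(A) = {r, t}, ∂A = ∅.

Closed sets in (X, τ) are complements of opens:
  closed(X, τ) = {∅, {s}, {t}, {r, t}, {s, t}, {r, s, t}}.
int(A) = ⋃ {U ∈ τ : U ⊆ A}. Opens contained in A: ∅, {r}, {r, t}.
Taking the union of these: int(A) = {r, t}.
cl(A) = ⋂ {C closed : A ⊆ C}. Closed sets containing A: {r, t}, {r, s, t}.
Intersecting these: cl(A) = {r, t}.
∂A = cl(A) ∖ int(A) = {r, t} ∖ {r, t} = ∅.


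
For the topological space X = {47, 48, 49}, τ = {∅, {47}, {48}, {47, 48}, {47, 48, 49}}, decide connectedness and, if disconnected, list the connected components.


(X, τ) is connected.

Find clopen sets (U ∈ τ with X ∖ U ∈ τ):
  U = ∅, X ∖ U = {47, 48, 49} — both open, so U is clopen.
  U = {47, 48, 49}, X ∖ U = ∅ — both open, so U is clopen.
Only trivial clopens (∅ and X) exist, so (X, τ) is connected.
Compute connected components by grouping points that agree on all clopens:
  component: {47, 48, 49}


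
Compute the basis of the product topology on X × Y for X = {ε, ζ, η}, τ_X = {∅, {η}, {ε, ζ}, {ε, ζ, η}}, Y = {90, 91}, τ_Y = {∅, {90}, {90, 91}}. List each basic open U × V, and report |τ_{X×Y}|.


Basis B = {∅ × ∅, {η} × {90}, {ε, ζ} × {90}, {η} × {90, 91}, {ε, ζ, η} × {90}, {ε, ζ} × {90, 91}, {ε, ζ, η} × {90, 91}}; |τ_{X×Y}| = 9.

Enumerate products U × V with U ∈ τ_X, V ∈ τ_Y (deduplicated):
  ∅ × ∅ = {} (∅)
  {η} × {90} = {(η,90)}
  {ε, ζ} × {90} = {(ε,90), (ζ,90)}
  {η} × {90, 91} = {(η,90), (η,91)}
  {ε, ζ, η} × {90} = {(ε,90), (ζ,90), (η,90)}
  {ε, ζ} × {90, 91} = {(ε,90), (ε,91), (ζ,90), (ζ,91)}
  {ε, ζ, η} × {90, 91} = {(ε,90), (ε,91), (ζ,90), (ζ,91), (η,90), (η,91)}
These 7 distinct sets form the basis B.
Close under arbitrary unions to get τ_{X×Y}; counting gives |τ_{X×Y}| = 9.


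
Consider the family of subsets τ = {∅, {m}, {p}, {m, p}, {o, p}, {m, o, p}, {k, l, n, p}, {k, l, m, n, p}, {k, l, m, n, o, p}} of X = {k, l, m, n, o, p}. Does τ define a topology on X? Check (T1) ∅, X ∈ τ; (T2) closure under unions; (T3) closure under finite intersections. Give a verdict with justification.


τ is NOT a topology on X.

Axiom (T1): ∅ ∈ τ? Yes; X ∈ τ? Yes.
Axiom (T2/T3): check pairwise unions and intersections of members of τ.
Counterexample for (T2): {o, p} ∪ {k, l, n, p} = {k, l, n, o, p} ∉ τ. Therefore τ is NOT a topology.


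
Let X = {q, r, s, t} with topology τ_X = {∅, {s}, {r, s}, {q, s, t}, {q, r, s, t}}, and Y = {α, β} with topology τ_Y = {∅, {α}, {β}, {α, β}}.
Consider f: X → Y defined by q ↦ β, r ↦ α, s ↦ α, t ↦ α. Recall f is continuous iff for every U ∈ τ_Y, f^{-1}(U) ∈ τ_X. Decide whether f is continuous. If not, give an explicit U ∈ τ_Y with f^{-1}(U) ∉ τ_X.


f is NOT continuous.

Compute f^{-1}(U) for each U ∈ τ_Y:
  U = ∅: f^{-1}(U) = ∅ ∈ τ_X ✓.
  U = {α}: f^{-1}(U) = {r, s, t} ∉ τ_X ✗.
  U = {β}: f^{-1}(U) = {q} ∉ τ_X ✗.
  U = {α, β}: f^{-1}(U) = {q, r, s, t} ∈ τ_X ✓.
Found U = {α} with f^{-1}(U) = {r, s, t} not in τ_X. Therefore f is NOT continuous.


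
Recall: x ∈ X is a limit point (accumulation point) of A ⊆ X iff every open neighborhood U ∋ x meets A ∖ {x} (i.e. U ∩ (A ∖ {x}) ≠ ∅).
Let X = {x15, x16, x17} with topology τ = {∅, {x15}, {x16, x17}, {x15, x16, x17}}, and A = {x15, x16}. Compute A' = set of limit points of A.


A' = {x17}

For each x ∈ X, list the open sets U ∈ τ with x ∈ U, then check whether U ∩ (A ∖ {x}) ≠ ∅ for every such U.
  x = x15: open {x15} ∋ x has {x15} ∩ (A ∖ {x15}) = ∅, so x is NOT a limit point.
  x = x16: open {x16, x17} ∋ x has {x16, x17} ∩ (A ∖ {x16}) = ∅, so x is NOT a limit point.
  x = x17: opens ∋ x are {x16, x17}, {x15, x16, x17}; each meets A ∖ {x17}, so x IS a limit point.
Collecting: A' = {x17}.


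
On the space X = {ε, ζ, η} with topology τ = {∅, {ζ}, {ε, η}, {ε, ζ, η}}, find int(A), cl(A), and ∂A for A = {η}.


int(A) = ∅, cl(A) = {ε, η}, ∂A = {ε, η}.

Closed sets in (X, τ) are complements of opens:
  closed(X, τ) = {∅, {ζ}, {ε, η}, {ε, ζ, η}}.
int(A) = ⋃ {U ∈ τ : U ⊆ A}. Opens contained in A: ∅.
Taking the union of these: int(A) = ∅.
cl(A) = ⋂ {C closed : A ⊆ C}. Closed sets containing A: {ε, η}, {ε, ζ, η}.
Intersecting these: cl(A) = {ε, η}.
∂A = cl(A) ∖ int(A) = {ε, η} ∖ ∅ = {ε, η}.


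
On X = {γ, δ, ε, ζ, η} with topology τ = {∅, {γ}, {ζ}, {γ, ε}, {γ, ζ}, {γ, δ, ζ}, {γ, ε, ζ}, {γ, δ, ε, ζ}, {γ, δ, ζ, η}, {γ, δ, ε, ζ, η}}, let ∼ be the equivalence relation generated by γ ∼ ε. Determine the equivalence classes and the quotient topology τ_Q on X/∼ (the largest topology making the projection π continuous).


X/∼ = {[γ=ε], [δ], [ζ], [η]}; |τ_Q| = 6.

Equivalence classes: [γ=ε], [δ], [ζ], [η].
Quotient map π: X → X/∼ sends γ ↦ [γ=ε], δ ↦ [δ], ε ↦ [γ=ε], ζ ↦ [ζ], η ↦ [η].
For each subset V ⊆ X/∼, compute π^{-1}(V) ⊆ X and check whether π^{-1}(V) ∈ τ. V is open in τ_Q iff π^{-1}(V) ∈ τ.
  V = {}: π^{-1}(V) = ∅ ∈ τ ✓.
  V = {[γ=ε]}: π^{-1}(V) = {γ, ε} ∈ τ ✓.
  V = {[δ]}: π^{-1}(V) = {δ} ∉ τ ✗.
  V = {[γ=ε], [δ]}: π^{-1}(V) = {γ, δ, ε} ∉ τ ✗.
  V = {[ζ]}: π^{-1}(V) = {ζ} ∈ τ ✓.
  V = {[γ=ε], [ζ]}: π^{-1}(V) = {γ, ε, ζ} ∈ τ ✓.
  V = {[δ], [ζ]}: π^{-1}(V) = {δ, ζ} ∉ τ ✗.
  V = {[γ=ε], [δ], [ζ]}: π^{-1}(V) = {γ, δ, ε, ζ} ∈ τ ✓.
  V = {[η]}: π^{-1}(V) = {η} ∉ τ ✗.
  V = {[γ=ε], [η]}: π^{-1}(V) = {γ, ε, η} ∉ τ ✗.
  V = {[δ], [η]}: π^{-1}(V) = {δ, η} ∉ τ ✗.
  V = {[γ=ε], [δ], [η]}: π^{-1}(V) = {γ, δ, ε, η} ∉ τ ✗.
  V = {[ζ], [η]}: π^{-1}(V) = {ζ, η} ∉ τ ✗.
  V = {[γ=ε], [ζ], [η]}: π^{-1}(V) = {γ, ε, ζ, η} ∉ τ ✗.
  V = {[δ], [ζ], [η]}: π^{-1}(V) = {δ, ζ, η} ∉ τ ✗.
  V = {[γ=ε], [δ], [ζ], [η]}: π^{-1}(V) = {γ, δ, ε, ζ, η} ∈ τ ✓.
Open sets in the quotient: τ_Q = {{}, {[γ=ε]}, {[ζ]}, {[γ=ε], [ζ]}, {[γ=ε], [δ], [ζ]}, {[γ=ε], [δ], [ζ], [η]}} (6 elements).


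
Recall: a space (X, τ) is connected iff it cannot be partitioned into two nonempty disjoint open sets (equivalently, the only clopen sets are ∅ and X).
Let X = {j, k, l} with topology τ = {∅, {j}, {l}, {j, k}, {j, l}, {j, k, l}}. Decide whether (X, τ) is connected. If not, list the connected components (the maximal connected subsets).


(X, τ) is disconnected; components = [{l}, {j, k}].

Find clopen sets (U ∈ τ with X ∖ U ∈ τ):
  U = ∅, X ∖ U = {j, k, l} — both open, so U is clopen.
  U = {l}, X ∖ U = {j, k} — both open, so U is clopen.
  U = {j, k}, X ∖ U = {l} — both open, so U is clopen.
  U = {j, k, l}, X ∖ U = ∅ — both open, so U is clopen.
Nontrivial clopen(s) exist: e.g. {l}. So (X, τ) is disconnected.
Compute connected components by grouping points that agree on all clopens:
  component: {l}
  component: {j, k}


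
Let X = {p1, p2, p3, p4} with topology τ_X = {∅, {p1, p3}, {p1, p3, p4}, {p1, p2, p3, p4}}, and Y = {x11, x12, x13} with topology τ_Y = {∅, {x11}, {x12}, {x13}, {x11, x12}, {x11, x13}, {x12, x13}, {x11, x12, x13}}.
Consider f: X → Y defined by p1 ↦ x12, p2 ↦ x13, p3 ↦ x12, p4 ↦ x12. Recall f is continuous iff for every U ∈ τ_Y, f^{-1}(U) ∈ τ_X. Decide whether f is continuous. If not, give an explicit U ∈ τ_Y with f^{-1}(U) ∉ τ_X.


f is NOT continuous.

Compute f^{-1}(U) for each U ∈ τ_Y:
  U = ∅: f^{-1}(U) = ∅ ∈ τ_X ✓.
  U = {x11}: f^{-1}(U) = ∅ ∈ τ_X ✓.
  U = {x12}: f^{-1}(U) = {p1, p3, p4} ∈ τ_X ✓.
  U = {x13}: f^{-1}(U) = {p2} ∉ τ_X ✗.
  U = {x11, x12}: f^{-1}(U) = {p1, p3, p4} ∈ τ_X ✓.
  U = {x11, x13}: f^{-1}(U) = {p2} ∉ τ_X ✗.
  U = {x12, x13}: f^{-1}(U) = {p1, p2, p3, p4} ∈ τ_X ✓.
  U = {x11, x12, x13}: f^{-1}(U) = {p1, p2, p3, p4} ∈ τ_X ✓.
Found U = {x13} with f^{-1}(U) = {p2} not in τ_X. Therefore f is NOT continuous.


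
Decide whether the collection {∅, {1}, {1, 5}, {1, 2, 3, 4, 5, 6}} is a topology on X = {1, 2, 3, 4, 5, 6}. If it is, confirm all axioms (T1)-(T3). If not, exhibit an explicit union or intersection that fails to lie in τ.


τ IS a topology on X.

Axiom (T1): ∅ ∈ τ? Yes; X ∈ τ? Yes.
Axiom (T2/T3): check pairwise unions and intersections of members of τ.
All pairwise intersections and unions checked — each lies in τ. Therefore τ satisfies (T1), (T2), (T3): it IS a topology on X.


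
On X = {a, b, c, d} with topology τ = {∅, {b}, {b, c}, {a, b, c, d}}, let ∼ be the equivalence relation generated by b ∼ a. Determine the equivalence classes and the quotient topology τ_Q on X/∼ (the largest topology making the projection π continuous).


X/∼ = {[a=b], [c], [d]}; |τ_Q| = 2.

Equivalence classes: [a=b], [c], [d].
Quotient map π: X → X/∼ sends a ↦ [a=b], b ↦ [a=b], c ↦ [c], d ↦ [d].
For each subset V ⊆ X/∼, compute π^{-1}(V) ⊆ X and check whether π^{-1}(V) ∈ τ. V is open in τ_Q iff π^{-1}(V) ∈ τ.
  V = {}: π^{-1}(V) = ∅ ∈ τ ✓.
  V = {[a=b]}: π^{-1}(V) = {a, b} ∉ τ ✗.
  V = {[c]}: π^{-1}(V) = {c} ∉ τ ✗.
  V = {[a=b], [c]}: π^{-1}(V) = {a, b, c} ∉ τ ✗.
  V = {[d]}: π^{-1}(V) = {d} ∉ τ ✗.
  V = {[a=b], [d]}: π^{-1}(V) = {a, b, d} ∉ τ ✗.
  V = {[c], [d]}: π^{-1}(V) = {c, d} ∉ τ ✗.
  V = {[a=b], [c], [d]}: π^{-1}(V) = {a, b, c, d} ∈ τ ✓.
Open sets in the quotient: τ_Q = {{}, {[a=b], [c], [d]}} (2 elements).


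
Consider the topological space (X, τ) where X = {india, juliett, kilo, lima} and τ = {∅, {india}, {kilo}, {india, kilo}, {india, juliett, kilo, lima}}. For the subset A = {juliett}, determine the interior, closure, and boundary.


int(A) = ∅, cl(A) = {juliett, lima}, ∂A = {juliett, lima}.

Closed sets in (X, τ) are complements of opens:
  closed(X, τ) = {∅, {juliett, lima}, {india, juliett, lima}, {juliett, kilo, lima}, {india, juliett, kilo, lima}}.
int(A) = ⋃ {U ∈ τ : U ⊆ A}. Opens contained in A: ∅.
Taking the union of these: int(A) = ∅.
cl(A) = ⋂ {C closed : A ⊆ C}. Closed sets containing A: {juliett, lima}, {india, juliett, lima}, {juliett, kilo, lima}, {india, juliett, kilo, lima}.
Intersecting these: cl(A) = {juliett, lima}.
∂A = cl(A) ∖ int(A) = {juliett, lima} ∖ ∅ = {juliett, lima}.


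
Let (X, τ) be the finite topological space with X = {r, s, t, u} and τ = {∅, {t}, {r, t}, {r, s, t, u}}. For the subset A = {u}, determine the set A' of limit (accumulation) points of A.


A' = {s}

For each x ∈ X, list the open sets U ∈ τ with x ∈ U, then check whether U ∩ (A ∖ {x}) ≠ ∅ for every such U.
  x = r: open {r, t} ∋ x has {r, t} ∩ (A ∖ {r}) = ∅, so x is NOT a limit point.
  x = s: opens ∋ x are {r, s, t, u}; each meets A ∖ {s}, so x IS a limit point.
  x = t: open {t} ∋ x has {t} ∩ (A ∖ {t}) = ∅, so x is NOT a limit point.
  x = u: open {r, s, t, u} ∋ x has {r, s, t, u} ∩ (A ∖ {u}) = ∅, so x is NOT a limit point.
Collecting: A' = {s}.


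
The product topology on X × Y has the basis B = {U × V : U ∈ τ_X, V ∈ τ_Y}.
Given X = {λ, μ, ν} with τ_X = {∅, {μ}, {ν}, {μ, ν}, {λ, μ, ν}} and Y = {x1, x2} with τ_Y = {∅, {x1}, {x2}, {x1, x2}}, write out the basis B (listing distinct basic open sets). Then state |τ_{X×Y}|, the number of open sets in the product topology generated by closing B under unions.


Basis B = {∅ × ∅, {μ} × {x1}, {μ} × {x2}, {ν} × {x1}, {ν} × {x2}, {μ} × {x1, x2}, {μ, ν} × {x1}, {μ, ν} × {x2}, {ν} × {x1, x2}, {λ, μ, ν} × {x1}, {λ, μ, ν} × {x2}, {μ, ν} × {x1, x2}, {λ, μ, ν} × {x1, x2}}; |τ_{X×Y}| = 25.

Enumerate products U × V with U ∈ τ_X, V ∈ τ_Y (deduplicated):
  ∅ × ∅ = {} (∅)
  {μ} × {x1} = {(μ,x1)}
  {μ} × {x2} = {(μ,x2)}
  {ν} × {x1} = {(ν,x1)}
  {ν} × {x2} = {(ν,x2)}
  {μ} × {x1, x2} = {(μ,x1), (μ,x2)}
  {μ, ν} × {x1} = {(μ,x1), (ν,x1)}
  {μ, ν} × {x2} = {(μ,x2), (ν,x2)}
  {ν} × {x1, x2} = {(ν,x1), (ν,x2)}
  {λ, μ, ν} × {x1} = {(λ,x1), (μ,x1), (ν,x1)}
  {λ, μ, ν} × {x2} = {(λ,x2), (μ,x2), (ν,x2)}
  {μ, ν} × {x1, x2} = {(μ,x1), (μ,x2), (ν,x1), (ν,x2)}
  {λ, μ, ν} × {x1, x2} = {(λ,x1), (λ,x2), (μ,x1), (μ,x2), (ν,x1), (ν,x2)}
These 13 distinct sets form the basis B.
Close under arbitrary unions to get τ_{X×Y}; counting gives |τ_{X×Y}| = 25.
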